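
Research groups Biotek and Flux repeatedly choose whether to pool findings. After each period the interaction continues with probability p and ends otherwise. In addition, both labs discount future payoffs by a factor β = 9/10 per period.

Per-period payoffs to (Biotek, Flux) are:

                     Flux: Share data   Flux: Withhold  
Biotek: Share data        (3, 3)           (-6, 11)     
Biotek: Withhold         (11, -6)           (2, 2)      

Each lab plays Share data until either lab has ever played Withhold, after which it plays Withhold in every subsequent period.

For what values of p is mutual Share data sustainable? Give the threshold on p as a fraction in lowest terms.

With continuation probability p and discount β, the effective per-period discount factor is βp.
Grim-trigger IC: βp ≥ (11−3)/(11−2) = 8/9.
So p ≥ (8/9)/(9/10) = 80/81.

80/81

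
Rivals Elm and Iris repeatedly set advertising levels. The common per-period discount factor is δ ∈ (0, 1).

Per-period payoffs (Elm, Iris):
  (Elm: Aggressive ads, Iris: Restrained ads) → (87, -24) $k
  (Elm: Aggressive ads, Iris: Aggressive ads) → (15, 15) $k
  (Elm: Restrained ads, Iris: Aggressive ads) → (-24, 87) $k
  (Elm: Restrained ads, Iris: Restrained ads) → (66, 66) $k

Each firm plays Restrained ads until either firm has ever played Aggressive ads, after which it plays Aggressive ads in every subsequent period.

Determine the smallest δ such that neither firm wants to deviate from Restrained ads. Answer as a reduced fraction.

7/24

One-period gain from deviating is 87 − 66 = 21. The loss is 66 − 15 = 51 in every subsequent period, with present value 51·δ/(1−δ).
Deviation is unprofitable when 51·δ/(1−δ) ≥ 21, i.e. δ/(1−δ) ≥ 7/17.
Equivalently δ ≥ 21/(21+51) = 7/24.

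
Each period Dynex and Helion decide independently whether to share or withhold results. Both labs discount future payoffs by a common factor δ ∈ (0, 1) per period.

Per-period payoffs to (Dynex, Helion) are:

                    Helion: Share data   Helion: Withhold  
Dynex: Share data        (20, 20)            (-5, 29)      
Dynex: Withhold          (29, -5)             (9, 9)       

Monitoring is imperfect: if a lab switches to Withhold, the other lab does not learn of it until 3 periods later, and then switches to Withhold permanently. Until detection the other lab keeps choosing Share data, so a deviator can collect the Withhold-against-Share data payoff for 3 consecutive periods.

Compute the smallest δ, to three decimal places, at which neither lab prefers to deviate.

0.766

The best deviation is to choose Withhold for all 3 undetected periods, earning 29 each, then 9 forever once detected.
Deviation value: 29(1−δ^3)/(1−δ) + 9δ^3/(1−δ); cooperation value: 20/(1−δ).
IC: 20 ≥ 29(1−δ^3) + 9δ^3 = 29 − 20δ^3.
So δ^3 ≥ 9/20, giving δ ≥ (9/20)^(1/3) ≈ 0.766.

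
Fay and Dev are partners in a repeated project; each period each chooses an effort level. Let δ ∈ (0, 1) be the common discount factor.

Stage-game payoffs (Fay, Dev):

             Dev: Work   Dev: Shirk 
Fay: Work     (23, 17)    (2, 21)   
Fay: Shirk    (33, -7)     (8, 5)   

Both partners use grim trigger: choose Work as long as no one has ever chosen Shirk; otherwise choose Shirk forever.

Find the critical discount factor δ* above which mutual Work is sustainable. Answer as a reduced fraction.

Fay: cooperation gives 23 each period; deviation gives 33 once then 8 forever.
  23/(1−δ) ≥ 33 + 8δ/(1−δ) ⇒ δ ≥ 10/25 = 2/5.
Dev: cooperation gives 17 each period; deviation gives 21 once then 5 forever.
  δ ≥ 4/16 = 1/4.
Both must hold, so the binding constraint is Fay's: δ ≥ 2/5.

2/5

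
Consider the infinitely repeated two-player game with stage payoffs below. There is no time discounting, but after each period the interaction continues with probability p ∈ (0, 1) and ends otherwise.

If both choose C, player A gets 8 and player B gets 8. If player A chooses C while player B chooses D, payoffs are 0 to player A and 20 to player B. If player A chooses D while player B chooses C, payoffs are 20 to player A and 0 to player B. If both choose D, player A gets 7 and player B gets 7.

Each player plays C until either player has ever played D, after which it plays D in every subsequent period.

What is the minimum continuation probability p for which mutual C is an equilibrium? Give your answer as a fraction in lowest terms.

12/13

With no time discounting, the continuation probability p plays the role of the discount factor.
Grim-trigger IC: 8/(1−p) ≥ 20 + 7p/(1−p) ⇒ p ≥ (20−8)/(20−7) = 12/13.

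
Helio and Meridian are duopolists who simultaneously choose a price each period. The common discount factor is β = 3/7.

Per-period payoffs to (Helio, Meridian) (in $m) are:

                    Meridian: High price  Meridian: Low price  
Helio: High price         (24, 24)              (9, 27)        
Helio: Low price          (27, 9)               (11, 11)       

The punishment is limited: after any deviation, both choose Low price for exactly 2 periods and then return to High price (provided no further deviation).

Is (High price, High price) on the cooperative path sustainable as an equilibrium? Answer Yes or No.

Comparing payoff streams over the 3 periods until play realigns: cooperate → 24(1+β+…+β^2); deviate → 27 + 11(β+…+β^2).
Cooperation is sustained iff (24−11)(β+…+β^2) ≥ 27−24.
β+…+β^2 = 3/7·(1−(3/7)^2)/(1−3/7) = 0.6122, and (27−24)/(24−11) = 0.2308.
0.6122 ≥ 0.2308, so cooperation is sustainable.

Yes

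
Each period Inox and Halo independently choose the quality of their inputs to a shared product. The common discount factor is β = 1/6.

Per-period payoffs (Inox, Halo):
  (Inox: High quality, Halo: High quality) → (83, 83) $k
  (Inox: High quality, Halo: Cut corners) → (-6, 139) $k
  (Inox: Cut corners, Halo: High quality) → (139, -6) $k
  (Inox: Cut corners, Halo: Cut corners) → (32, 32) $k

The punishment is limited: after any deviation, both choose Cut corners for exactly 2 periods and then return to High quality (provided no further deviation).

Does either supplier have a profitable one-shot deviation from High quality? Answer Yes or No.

IC: β+…+β^2 ≥ (139−83)/(83−32) = 56/51.
At β = 1/6: partial sum = 0.1944 < 1.0980. Cooperation not sustainable.

Yes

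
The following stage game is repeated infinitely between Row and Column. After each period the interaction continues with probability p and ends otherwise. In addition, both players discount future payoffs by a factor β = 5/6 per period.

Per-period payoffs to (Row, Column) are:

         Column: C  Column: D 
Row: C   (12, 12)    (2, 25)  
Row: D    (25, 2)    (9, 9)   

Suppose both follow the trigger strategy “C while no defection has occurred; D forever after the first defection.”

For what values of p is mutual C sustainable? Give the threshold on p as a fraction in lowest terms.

With continuation probability p and discount β, the effective per-period discount factor is βp.
Grim-trigger IC: βp ≥ (25−12)/(25−9) = 13/16.
So p ≥ (13/16)/(5/6) = 39/40.

39/40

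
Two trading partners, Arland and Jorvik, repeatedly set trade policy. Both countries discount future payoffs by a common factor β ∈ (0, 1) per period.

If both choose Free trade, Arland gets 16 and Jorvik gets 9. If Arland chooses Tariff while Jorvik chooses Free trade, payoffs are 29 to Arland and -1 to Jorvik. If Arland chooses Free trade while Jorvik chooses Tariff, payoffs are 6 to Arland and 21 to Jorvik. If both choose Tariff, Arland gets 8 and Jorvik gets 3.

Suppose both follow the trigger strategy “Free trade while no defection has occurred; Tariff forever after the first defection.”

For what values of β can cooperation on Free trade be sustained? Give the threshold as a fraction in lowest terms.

Arland: cooperation gives 16 each period; deviation gives 29 once then 8 forever.
  16/(1−β) ≥ 29 + 8β/(1−β) ⇒ β ≥ 13/21.
Jorvik: cooperation gives 9 each period; deviation gives 21 once then 3 forever.
  β ≥ 12/18 = 2/3.
Both must hold, so the binding constraint is Jorvik's: β ≥ 2/3.

2/3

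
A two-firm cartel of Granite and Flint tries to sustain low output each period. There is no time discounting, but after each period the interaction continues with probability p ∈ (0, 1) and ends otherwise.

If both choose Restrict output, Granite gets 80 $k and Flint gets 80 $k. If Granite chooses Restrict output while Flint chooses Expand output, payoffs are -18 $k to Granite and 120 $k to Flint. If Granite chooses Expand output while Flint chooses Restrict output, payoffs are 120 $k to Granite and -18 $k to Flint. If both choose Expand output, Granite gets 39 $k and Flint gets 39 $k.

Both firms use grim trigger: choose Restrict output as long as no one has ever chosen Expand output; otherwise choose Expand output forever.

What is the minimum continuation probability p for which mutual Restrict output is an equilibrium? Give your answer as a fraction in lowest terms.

40/81

Expected cooperation value is 80 + p·80 + p²·80 + … = 80/(1−p); deviation gives 120 + p·39/(1−p).
80 ≥ 120(1−p) + 39p ⇒ 81p ≥ 40 ⇒ p ≥ 40/81.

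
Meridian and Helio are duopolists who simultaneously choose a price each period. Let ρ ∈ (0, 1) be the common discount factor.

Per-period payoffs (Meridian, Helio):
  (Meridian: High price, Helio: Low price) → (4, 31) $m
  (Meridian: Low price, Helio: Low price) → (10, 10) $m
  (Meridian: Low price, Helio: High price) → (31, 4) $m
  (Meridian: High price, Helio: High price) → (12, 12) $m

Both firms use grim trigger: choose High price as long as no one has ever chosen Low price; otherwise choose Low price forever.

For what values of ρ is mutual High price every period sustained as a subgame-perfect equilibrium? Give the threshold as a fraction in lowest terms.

12/(1−ρ) ≥ 31 + 10ρ/(1−ρ)
12 ≥ 31 − 21ρ
ρ ≥ 19/21.

19/21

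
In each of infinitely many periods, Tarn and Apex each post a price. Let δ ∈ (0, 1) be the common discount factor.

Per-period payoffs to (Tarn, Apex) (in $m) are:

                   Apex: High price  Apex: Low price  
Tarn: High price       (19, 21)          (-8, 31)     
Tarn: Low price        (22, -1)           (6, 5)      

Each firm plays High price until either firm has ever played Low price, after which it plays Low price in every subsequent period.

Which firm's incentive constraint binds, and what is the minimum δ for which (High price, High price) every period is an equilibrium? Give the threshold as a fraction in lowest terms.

Tarn's threshold: (22−19)/(22−6) = 3/16.
Apex's threshold: (31−21)/(31−5) = 5/13.
3/16 < 5/13, so Apex binds and δ* = 5/13.

Apex; δ ≥ 5/13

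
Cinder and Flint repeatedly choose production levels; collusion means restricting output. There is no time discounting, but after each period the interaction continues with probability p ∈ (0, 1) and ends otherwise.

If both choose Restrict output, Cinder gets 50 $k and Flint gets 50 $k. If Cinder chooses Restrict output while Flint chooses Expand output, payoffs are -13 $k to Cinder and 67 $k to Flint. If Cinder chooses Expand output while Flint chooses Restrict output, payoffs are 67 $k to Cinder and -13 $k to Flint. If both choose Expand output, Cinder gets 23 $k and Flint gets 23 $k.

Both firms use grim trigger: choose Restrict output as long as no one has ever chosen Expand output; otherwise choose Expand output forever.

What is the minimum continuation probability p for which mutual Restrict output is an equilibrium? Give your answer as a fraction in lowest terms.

17/44

With no time discounting, the continuation probability p plays the role of the discount factor.
Grim-trigger IC: 50/(1−p) ≥ 67 + 23p/(1−p) ⇒ p ≥ (67−50)/(67−23) = 17/44.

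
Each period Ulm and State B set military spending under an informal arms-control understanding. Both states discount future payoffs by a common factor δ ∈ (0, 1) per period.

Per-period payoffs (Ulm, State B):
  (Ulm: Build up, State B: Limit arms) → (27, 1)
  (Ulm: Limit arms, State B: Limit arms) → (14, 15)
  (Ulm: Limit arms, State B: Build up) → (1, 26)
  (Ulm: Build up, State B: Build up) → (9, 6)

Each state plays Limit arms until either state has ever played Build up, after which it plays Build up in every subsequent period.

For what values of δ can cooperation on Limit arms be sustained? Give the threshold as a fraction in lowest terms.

13/18

For Ulm: deviation gain 27−14 = 13, per-period punishment loss 14−9 = 5. IC gives δ ≥ 13/18.
For State B: gain 11, loss 9 per period, so δ ≥ 11/20.
The tighter constraint is Ulm's, so cooperation needs δ ≥ 13/18.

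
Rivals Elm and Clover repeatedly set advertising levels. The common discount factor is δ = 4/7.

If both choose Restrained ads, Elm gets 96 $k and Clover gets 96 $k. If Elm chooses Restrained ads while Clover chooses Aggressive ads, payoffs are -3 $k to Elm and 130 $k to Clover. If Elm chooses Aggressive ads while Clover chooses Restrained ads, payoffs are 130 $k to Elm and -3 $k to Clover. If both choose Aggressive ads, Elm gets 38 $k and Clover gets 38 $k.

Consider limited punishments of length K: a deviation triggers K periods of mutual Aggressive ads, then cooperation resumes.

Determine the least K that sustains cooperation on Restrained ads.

2

Need Σ_{k=1}^{K} δ^k ≥ (130−96)/(96−38) = 0.5862 at δ = 4/7.
At K = 1 the sum is 0.5714 < 0.5862; at K = 2 it is 0.8980 ≥ 0.5862.
So the minimum punishment length is K = 2.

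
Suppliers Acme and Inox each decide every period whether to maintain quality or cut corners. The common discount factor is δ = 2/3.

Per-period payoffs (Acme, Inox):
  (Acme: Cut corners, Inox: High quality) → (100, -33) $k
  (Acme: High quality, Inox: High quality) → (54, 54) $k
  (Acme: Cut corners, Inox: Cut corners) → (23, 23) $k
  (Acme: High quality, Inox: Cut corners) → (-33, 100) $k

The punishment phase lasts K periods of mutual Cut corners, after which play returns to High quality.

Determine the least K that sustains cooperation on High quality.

4

No profitable deviation requires (54−23)(δ+…+δ^K) ≥ 100−54, i.e. δ+…+δ^K ≥ 46/31 ≈ 1.4839.
With δ = 2/3, the partial sums are K=1: 0.6667, K=2: 1.1111, K=3: 1.4074, K=4: 1.6049.
K = 4 is the first length at which the sum reaches 1.4839.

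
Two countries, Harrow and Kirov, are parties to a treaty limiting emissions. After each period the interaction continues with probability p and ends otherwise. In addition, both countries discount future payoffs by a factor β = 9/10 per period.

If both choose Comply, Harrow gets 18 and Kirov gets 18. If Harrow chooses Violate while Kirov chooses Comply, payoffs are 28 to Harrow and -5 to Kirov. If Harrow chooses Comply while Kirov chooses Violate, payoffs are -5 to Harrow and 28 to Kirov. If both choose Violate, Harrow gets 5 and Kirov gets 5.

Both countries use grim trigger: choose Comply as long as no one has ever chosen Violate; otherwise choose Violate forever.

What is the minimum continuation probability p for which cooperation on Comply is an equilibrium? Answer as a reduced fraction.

Expected continuation weight on next period's payoff is β·p = 9/10·p, which plays the role of the discount factor.
Cooperation requires 9/10·p ≥ (28−18)/(28−5) = 10/23, hence p ≥ 100/207.

100/207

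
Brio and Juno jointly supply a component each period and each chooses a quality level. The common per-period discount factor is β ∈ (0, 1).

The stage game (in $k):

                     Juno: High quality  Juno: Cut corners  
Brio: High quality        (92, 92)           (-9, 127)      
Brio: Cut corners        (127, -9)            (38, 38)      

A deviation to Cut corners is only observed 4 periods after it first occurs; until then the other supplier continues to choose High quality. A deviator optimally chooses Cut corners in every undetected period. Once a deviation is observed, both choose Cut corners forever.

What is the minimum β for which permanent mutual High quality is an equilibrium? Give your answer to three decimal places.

Deviating for the 4 undetected periods gains 127−92 = 35 per period over cooperation, then loses 92−38 = 54 per period forever once punishment starts.
Gain: 35(1 + β + … + β^3); loss: 54·β^4/(1−β).
No profitable deviation ⇔ 35(1−β^4) ≤ 54·β^4, i.e. β^4 ≥ 35/(35+54) = 35/89.
Hence β ≥ (35/89)^(1/4) ≈ 0.792.

0.792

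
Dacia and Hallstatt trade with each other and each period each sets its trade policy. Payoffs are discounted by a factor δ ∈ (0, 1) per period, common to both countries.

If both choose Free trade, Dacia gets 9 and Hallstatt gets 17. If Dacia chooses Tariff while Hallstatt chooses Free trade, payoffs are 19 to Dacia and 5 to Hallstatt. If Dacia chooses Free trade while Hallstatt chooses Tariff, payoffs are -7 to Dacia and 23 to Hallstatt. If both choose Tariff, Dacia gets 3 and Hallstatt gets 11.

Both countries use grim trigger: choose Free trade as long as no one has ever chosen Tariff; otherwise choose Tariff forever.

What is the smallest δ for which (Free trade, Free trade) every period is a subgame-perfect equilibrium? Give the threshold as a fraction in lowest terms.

For Dacia: deviation gain 19−9 = 10, per-period punishment loss 9−3 = 6. IC gives δ ≥ 10/16 = 5/8.
For Hallstatt: gain 6, loss 6 per period, so δ ≥ 6/12 = 1/2.
The tighter constraint is Dacia's, so cooperation needs δ ≥ 5/8.

5/8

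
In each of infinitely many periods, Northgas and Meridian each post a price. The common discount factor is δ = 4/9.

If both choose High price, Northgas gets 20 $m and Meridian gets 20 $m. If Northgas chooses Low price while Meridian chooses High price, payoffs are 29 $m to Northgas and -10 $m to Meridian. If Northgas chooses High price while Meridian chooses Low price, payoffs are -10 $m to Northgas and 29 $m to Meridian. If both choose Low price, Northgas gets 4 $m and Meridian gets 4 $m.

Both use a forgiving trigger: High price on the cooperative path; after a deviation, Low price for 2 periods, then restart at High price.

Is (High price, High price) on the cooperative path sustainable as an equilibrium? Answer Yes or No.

Yes

IC: δ+…+δ^2 ≥ (29−20)/(20−4) = 9/16.
At δ = 4/9: partial sum = 0.6420 ≥ 0.5625. Cooperation sustainable.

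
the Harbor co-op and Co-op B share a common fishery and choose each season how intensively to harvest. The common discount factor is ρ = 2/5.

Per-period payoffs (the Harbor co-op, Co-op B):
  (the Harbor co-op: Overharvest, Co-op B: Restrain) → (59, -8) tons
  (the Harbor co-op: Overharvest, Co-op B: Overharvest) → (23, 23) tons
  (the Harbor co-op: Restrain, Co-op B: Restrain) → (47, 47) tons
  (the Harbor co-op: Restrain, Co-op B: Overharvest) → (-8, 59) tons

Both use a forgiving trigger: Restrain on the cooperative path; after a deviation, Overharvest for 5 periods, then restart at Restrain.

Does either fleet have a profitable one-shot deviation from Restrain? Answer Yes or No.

No

IC: ρ+…+ρ^5 ≥ (59−47)/(47−23) = 1/2.
At ρ = 2/5: partial sum = 0.6598 ≥ 0.5000. Cooperation sustainable.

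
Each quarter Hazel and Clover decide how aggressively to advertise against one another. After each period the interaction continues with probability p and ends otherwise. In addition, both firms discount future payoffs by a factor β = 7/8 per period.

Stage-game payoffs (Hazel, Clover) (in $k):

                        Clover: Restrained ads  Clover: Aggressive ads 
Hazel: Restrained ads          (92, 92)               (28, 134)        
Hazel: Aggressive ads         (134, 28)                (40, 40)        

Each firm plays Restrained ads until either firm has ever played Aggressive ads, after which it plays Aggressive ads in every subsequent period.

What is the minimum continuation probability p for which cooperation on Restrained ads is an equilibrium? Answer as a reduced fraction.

24/47

Expected continuation weight on next period's payoff is β·p = 7/8·p, which plays the role of the discount factor.
Cooperation requires 7/8·p ≥ (134−92)/(134−40) = 21/47, hence p ≥ 24/47.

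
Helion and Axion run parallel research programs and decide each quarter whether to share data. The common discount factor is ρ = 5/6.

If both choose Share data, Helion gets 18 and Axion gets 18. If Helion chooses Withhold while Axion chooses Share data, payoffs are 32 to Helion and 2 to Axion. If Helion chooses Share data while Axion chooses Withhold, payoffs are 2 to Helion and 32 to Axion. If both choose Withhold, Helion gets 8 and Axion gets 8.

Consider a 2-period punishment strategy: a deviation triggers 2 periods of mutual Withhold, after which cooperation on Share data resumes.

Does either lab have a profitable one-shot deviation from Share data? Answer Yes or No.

Comparing payoff streams over the 3 periods until play realigns: cooperate → 18(1+ρ+…+ρ^2); deviate → 32 + 8(ρ+…+ρ^2).
Cooperation is sustained iff (18−8)(ρ+…+ρ^2) ≥ 32−18.
ρ+…+ρ^2 = 5/6·(1−(5/6)^2)/(1−5/6) = 1.5278, and (32−18)/(18−8) = 1.4000.
1.5278 ≥ 1.4000, so cooperation is sustainable.

No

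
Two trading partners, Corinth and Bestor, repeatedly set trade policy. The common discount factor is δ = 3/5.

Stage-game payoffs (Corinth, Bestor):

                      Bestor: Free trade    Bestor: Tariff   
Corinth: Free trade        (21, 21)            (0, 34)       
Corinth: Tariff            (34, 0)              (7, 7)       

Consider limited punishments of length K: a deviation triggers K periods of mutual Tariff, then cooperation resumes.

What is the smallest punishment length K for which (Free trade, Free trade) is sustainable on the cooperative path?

IC: δ(1−δ^K)/(1−δ) ≥ (34−21)/(21−7) = 13/14.
With δ = 3/5: need 1 − δ^K ≥ 13/14·(1−3/5)/(3/5), i.e. δ^K ≤ 0.3810.
Since (3/5)^1 = 0.6000 and (3/5)^2 = 0.3600, the smallest such K is 2.

2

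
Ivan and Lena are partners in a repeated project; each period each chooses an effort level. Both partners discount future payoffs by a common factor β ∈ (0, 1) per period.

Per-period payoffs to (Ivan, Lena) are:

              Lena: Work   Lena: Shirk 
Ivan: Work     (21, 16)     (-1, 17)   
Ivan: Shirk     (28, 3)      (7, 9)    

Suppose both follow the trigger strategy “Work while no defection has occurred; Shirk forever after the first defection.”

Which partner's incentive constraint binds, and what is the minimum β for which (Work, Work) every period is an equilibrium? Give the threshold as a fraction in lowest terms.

Ivan; β ≥ 1/3

Ivan: cooperation gives 21 each period; deviation gives 28 once then 7 forever.
  21/(1−β) ≥ 28 + 7β/(1−β) ⇒ β ≥ 7/21 = 1/3.
Lena: cooperation gives 16 each period; deviation gives 17 once then 9 forever.
  β ≥ 1/8.
Both must hold, so the binding constraint is Ivan's: β ≥ 1/3.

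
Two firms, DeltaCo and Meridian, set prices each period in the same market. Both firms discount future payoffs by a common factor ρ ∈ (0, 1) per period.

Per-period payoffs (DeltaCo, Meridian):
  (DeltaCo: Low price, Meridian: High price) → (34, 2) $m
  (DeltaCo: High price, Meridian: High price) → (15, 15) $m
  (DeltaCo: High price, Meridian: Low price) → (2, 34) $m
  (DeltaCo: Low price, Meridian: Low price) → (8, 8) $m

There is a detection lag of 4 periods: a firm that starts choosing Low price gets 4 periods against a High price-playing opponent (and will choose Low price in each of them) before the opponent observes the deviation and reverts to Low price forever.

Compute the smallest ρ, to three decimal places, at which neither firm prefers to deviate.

A deviator earns 34 for 4 periods, then 8 forever; cooperating earns 15 forever. Multiplying the IC by (1−ρ):
15 ≥ 34(1−ρ^4) + 8ρ^4, so 26·ρ^4 ≥ 19 and ρ^4 ≥ 19/26.
ρ ≥ (19/26)^(1/4) ≈ 0.925.

0.925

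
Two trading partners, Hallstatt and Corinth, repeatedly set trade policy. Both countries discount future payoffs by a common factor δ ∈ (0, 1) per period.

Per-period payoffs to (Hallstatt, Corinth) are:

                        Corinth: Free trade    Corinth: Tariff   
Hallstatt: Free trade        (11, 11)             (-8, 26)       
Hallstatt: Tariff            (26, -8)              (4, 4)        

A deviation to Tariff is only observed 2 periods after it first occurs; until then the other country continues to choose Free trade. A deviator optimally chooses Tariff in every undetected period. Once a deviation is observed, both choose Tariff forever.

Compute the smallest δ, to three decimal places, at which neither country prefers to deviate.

0.826

The best deviation is to choose Tariff for all 2 undetected periods, earning 26 each, then 4 forever once detected.
Deviation value: 26(1−δ^2)/(1−δ) + 4δ^2/(1−δ); cooperation value: 11/(1−δ).
IC: 11 ≥ 26(1−δ^2) + 4δ^2 = 26 − 22δ^2.
So δ^2 ≥ 15/22, giving δ ≥ (15/22)^(1/2) ≈ 0.826.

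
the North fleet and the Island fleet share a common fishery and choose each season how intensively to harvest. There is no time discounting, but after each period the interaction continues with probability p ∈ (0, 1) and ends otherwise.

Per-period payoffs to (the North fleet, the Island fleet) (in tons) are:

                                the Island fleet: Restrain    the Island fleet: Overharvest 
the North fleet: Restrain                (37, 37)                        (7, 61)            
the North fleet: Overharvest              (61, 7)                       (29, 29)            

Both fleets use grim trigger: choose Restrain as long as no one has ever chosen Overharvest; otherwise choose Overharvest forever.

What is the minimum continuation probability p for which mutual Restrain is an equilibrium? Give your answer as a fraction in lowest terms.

Expected cooperation value is 37 + p·37 + p²·37 + … = 37/(1−p); deviation gives 61 + p·29/(1−p).
37 ≥ 61(1−p) + 29p ⇒ 32p ≥ 24 ⇒ p ≥ 24/32 = 3/4.

3/4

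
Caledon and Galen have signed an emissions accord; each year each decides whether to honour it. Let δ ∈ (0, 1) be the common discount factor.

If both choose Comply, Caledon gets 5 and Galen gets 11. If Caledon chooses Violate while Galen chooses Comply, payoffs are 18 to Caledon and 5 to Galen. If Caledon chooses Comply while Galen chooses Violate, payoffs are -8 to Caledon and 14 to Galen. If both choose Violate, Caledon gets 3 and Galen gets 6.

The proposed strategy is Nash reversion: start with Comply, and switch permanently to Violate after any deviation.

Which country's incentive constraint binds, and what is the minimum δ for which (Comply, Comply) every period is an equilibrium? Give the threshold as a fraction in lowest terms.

Caledon; δ ≥ 13/15

Caledon: cooperation gives 5 each period; deviation gives 18 once then 3 forever.
  5/(1−δ) ≥ 18 + 3δ/(1−δ) ⇒ δ ≥ 13/15.
Galen: cooperation gives 11 each period; deviation gives 14 once then 6 forever.
  δ ≥ 3/8.
Both must hold, so the binding constraint is Caledon's: δ ≥ 13/15.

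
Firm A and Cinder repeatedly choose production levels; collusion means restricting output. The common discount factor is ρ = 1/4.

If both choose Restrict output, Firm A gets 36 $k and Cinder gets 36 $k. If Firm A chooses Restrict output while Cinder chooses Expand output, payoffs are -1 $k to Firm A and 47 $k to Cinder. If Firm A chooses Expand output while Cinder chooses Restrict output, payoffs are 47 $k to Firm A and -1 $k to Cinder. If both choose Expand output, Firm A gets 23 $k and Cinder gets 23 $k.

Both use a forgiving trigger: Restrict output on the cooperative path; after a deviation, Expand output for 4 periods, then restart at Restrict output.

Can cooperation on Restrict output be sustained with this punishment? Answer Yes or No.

Comparing payoff streams over the 5 periods until play realigns: cooperate → 36(1+ρ+…+ρ^4); deviate → 47 + 23(ρ+…+ρ^4).
Cooperation is sustained iff (36−23)(ρ+…+ρ^4) ≥ 47−36.
ρ+…+ρ^4 = 1/4·(1−(1/4)^4)/(1−1/4) = 0.3320, and (47−36)/(36−23) = 0.8462.
0.3320 < 0.8462, so cooperation is not sustainable.

No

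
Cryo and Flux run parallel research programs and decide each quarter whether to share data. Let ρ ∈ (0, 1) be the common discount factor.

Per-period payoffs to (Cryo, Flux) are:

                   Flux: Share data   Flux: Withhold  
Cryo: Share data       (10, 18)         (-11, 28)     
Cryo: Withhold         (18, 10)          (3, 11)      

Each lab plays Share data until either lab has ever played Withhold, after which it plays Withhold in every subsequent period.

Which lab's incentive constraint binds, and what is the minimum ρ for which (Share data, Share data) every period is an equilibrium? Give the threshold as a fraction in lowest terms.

Cryo's threshold: (18−10)/(18−3) = 8/15.
Flux's threshold: (28−18)/(28−11) = 10/17.
8/15 < 10/17, so Flux binds and ρ* = 10/17.

Flux; ρ ≥ 10/17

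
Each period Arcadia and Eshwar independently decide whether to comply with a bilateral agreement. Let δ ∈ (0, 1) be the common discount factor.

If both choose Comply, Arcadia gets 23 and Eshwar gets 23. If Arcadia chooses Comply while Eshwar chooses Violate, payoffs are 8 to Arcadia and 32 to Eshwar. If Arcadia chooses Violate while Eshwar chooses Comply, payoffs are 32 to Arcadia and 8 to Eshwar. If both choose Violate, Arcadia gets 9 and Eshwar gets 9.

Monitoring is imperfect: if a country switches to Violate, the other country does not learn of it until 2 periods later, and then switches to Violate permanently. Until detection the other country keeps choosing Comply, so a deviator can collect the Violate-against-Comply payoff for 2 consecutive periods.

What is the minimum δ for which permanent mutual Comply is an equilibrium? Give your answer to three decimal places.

Deviating for the 2 undetected periods gains 32−23 = 9 per period over cooperation, then loses 23−9 = 14 per period forever once punishment starts.
Gain: 9(1 + δ + … + δ^1); loss: 14·δ^2/(1−δ).
No profitable deviation ⇔ 9(1−δ^2) ≤ 14·δ^2, i.e. δ^2 ≥ 9/(9+14) = 9/23.
Hence δ ≥ (9/23)^(1/2) ≈ 0.626.

0.626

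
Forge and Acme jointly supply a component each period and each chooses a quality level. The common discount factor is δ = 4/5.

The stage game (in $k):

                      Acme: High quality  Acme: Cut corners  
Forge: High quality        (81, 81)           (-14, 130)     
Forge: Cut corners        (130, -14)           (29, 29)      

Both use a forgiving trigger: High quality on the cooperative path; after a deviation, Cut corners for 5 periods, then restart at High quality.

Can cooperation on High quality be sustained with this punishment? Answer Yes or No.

Yes

IC: δ+…+δ^5 ≥ (130−81)/(81−29) = 49/52.
At δ = 4/5: partial sum = 2.6893 ≥ 0.9423. Cooperation sustainable.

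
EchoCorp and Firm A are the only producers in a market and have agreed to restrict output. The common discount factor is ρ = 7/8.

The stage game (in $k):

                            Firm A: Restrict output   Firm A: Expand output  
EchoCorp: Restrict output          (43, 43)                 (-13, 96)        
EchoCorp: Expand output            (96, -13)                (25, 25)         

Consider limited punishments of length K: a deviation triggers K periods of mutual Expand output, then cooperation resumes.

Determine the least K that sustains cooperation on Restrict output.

5

IC: ρ(1−ρ^K)/(1−ρ) ≥ (96−43)/(43−25) = 53/18.
With ρ = 7/8: need 1 − ρ^K ≥ 53/18·(1−7/8)/(7/8), i.e. ρ^K ≤ 0.5794.
Since (7/8)^4 = 0.5862 and (7/8)^5 = 0.5129, the smallest such K is 5.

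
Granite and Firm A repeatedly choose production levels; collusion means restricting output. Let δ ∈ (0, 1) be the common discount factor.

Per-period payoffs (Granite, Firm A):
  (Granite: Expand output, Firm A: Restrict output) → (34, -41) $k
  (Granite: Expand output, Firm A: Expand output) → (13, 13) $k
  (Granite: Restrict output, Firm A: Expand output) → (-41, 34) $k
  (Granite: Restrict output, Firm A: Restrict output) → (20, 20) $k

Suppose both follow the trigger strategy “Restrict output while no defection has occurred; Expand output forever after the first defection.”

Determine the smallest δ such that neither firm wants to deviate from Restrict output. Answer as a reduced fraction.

2/3

One-period gain from deviating is 34 − 20 = 14. The loss is 20 − 13 = 7 in every subsequent period, with present value 7·δ/(1−δ).
Deviation is unprofitable when 7·δ/(1−δ) ≥ 14, i.e. δ/(1−δ) ≥ 2.
Equivalently δ ≥ 14/(14+7) = 2/3.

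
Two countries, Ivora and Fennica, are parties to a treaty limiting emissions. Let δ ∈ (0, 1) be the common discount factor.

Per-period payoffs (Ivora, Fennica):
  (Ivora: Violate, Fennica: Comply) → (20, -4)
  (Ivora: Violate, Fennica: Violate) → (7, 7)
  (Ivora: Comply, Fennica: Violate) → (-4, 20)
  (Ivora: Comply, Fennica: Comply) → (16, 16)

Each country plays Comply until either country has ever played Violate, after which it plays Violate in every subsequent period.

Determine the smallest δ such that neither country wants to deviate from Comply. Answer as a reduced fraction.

4/13

One-period gain from deviating is 20 − 16 = 4. The loss is 16 − 7 = 9 in every subsequent period, with present value 9·δ/(1−δ).
Deviation is unprofitable when 9·δ/(1−δ) ≥ 4, i.e. δ/(1−δ) ≥ 4/9.
Equivalently δ ≥ 4/(4+9) = 4/13.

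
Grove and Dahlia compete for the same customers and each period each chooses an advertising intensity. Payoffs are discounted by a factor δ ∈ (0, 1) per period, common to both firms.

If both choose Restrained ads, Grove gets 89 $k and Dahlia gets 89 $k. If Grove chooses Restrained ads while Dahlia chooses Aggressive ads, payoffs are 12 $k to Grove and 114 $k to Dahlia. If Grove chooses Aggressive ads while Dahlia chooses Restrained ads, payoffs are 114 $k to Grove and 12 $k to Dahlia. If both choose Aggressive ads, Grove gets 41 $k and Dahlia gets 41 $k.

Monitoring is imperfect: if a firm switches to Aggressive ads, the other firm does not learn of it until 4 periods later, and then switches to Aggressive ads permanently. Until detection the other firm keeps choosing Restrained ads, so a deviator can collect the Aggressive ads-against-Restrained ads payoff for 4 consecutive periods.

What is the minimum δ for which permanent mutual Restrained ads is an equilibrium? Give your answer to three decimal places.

0.765

The best deviation is to choose Aggressive ads for all 4 undetected periods, earning 114 each, then 41 forever once detected.
Deviation value: 114(1−δ^4)/(1−δ) + 41δ^4/(1−δ); cooperation value: 89/(1−δ).
IC: 89 ≥ 114(1−δ^4) + 41δ^4 = 114 − 73δ^4.
So δ^4 ≥ 25/73, giving δ ≥ (25/73)^(1/4) ≈ 0.765.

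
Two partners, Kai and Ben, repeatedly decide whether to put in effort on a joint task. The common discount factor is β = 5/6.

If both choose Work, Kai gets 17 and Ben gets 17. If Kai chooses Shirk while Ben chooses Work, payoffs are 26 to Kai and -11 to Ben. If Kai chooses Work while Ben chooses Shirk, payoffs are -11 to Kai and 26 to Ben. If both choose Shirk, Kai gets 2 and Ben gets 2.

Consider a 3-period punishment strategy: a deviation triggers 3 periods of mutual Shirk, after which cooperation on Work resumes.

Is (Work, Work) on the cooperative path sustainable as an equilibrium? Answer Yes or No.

IC: β+…+β^3 ≥ (26−17)/(17−2) = 3/5.
At β = 5/6: partial sum = 2.1065 ≥ 0.6000. Cooperation sustainable.

Yes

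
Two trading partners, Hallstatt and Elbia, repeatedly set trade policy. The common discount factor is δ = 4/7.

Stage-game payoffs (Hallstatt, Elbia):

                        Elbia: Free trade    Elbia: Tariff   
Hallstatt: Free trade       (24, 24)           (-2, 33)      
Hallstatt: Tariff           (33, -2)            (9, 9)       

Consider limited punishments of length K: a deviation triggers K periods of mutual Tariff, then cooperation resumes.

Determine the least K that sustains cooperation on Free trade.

2

No profitable deviation requires (24−9)(δ+…+δ^K) ≥ 33−24, i.e. δ+…+δ^K ≥ 3/5 ≈ 0.6000.
With δ = 4/7, the partial sums are K=1: 0.5714, K=2: 0.8980.
K = 2 is the first length at which the sum reaches 0.6000.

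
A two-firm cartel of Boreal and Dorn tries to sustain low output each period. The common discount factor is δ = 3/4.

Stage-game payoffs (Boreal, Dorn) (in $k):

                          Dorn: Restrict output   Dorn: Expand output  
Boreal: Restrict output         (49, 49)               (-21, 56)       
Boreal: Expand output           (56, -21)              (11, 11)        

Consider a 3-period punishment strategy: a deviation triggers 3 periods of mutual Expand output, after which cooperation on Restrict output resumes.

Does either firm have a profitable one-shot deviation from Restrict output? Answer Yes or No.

No

Comparing payoff streams over the 4 periods until play realigns: cooperate → 49(1+δ+…+δ^3); deviate → 56 + 11(δ+…+δ^3).
Cooperation is sustained iff (49−11)(δ+…+δ^3) ≥ 56−49.
δ+…+δ^3 = 3/4·(1−(3/4)^3)/(1−3/4) = 1.7344, and (56−49)/(49−11) = 0.1842.
1.7344 ≥ 0.1842, so cooperation is sustainable.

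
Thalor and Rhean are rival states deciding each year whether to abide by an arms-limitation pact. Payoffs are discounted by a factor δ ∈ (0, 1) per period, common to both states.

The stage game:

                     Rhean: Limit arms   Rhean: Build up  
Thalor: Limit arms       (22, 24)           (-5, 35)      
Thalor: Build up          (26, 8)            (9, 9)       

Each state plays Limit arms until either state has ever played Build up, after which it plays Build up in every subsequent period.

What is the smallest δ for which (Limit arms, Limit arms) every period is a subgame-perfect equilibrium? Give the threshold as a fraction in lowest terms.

For Thalor: deviation gain 26−22 = 4, per-period punishment loss 22−9 = 13. IC gives δ ≥ 4/17.
For Rhean: gain 11, loss 15 per period, so δ ≥ 11/26.
The tighter constraint is Rhean's, so cooperation needs δ ≥ 11/26.

11/26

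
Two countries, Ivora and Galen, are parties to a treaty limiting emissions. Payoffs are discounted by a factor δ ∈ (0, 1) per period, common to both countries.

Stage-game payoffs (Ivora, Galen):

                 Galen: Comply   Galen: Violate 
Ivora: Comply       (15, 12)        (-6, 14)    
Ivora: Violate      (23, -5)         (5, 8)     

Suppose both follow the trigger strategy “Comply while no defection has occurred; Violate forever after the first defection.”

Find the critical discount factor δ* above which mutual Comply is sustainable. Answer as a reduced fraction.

4/9

For Ivora: deviation gain 23−15 = 8, per-period punishment loss 15−5 = 10. IC gives δ ≥ 8/18 = 4/9.
For Galen: gain 2, loss 4 per period, so δ ≥ 2/6 = 1/3.
The tighter constraint is Ivora's, so cooperation needs δ ≥ 4/9.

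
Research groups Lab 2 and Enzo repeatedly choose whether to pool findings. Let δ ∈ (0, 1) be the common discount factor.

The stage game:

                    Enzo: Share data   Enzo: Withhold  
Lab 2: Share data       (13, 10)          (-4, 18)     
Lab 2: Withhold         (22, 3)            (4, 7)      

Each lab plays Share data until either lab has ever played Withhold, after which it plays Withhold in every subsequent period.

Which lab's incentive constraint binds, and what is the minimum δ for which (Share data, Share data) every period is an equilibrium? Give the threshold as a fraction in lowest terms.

Lab 2: cooperation gives 13 each period; deviation gives 22 once then 4 forever.
  13/(1−δ) ≥ 22 + 4δ/(1−δ) ⇒ δ ≥ 9/18 = 1/2.
Enzo: cooperation gives 10 each period; deviation gives 18 once then 7 forever.
  δ ≥ 8/11.
Both must hold, so the binding constraint is Enzo's: δ ≥ 8/11.

Enzo; δ ≥ 8/11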